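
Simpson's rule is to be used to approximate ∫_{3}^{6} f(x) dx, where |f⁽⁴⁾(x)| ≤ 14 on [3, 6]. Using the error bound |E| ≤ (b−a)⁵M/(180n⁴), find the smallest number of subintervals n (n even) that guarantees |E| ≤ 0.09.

Need 3402/(180n⁴) ≤ 0.09.
n⁴ ≥ 3402/(180·0.09) = 210 ⇒ n ≥ 3.8068, so the smallest even n is 4. (n must be even for Simpson's rule.)

4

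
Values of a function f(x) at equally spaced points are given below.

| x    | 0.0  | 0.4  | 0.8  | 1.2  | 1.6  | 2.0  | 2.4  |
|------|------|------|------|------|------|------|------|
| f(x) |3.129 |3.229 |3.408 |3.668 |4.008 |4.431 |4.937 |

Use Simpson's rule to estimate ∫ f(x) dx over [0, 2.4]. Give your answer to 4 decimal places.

h = 0.4, n = 6.
(h/3)·[y₀ + 4y₁ + 2y₂ + 4y₃ + 2y₄ + 4y₅ + y₆] = 0.133333·(68.210) = 9.0947.

9.0947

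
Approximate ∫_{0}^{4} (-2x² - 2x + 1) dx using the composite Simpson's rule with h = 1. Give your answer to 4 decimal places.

-54.6667

h = (4 − 0)/4 = 1.
Nodes x₀,…,x₄ = 0, 1, 2, 3, 4.
f(x) = -2x² - 2x + 1: f₀=1, f₁=-3, f₂=-11, f₃=-23, f₄=-39.
(h/3)·[f₀ + 4f₁ + 2f₂ + 4f₃ + f₄] = 0.333333·(-164) = -54.6667.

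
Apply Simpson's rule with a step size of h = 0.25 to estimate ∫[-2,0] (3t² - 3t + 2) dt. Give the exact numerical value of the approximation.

h = (0 − (-2))/8 = 0.25.
Nodes t₀,…,t₈ = -2, -1.75, -1.5, -1.25, -1, -0.75, -0.5, -0.25, 0.
f(t) = 3t² - 3t + 2: f₀=20, f₁=16.4375, f₂=13.25, f₃=10.4375, f₄=8, f₅=5.9375, f₆=4.25, f₇=2.9375, f₈=2.
(h/3)·[f₀ + 4f₁ + 2f₂ + 4f₃ + 2f₄ + 4f₅ + 2f₆ + 4f₇ + f₈] = 0.083333·(216) = 18.

18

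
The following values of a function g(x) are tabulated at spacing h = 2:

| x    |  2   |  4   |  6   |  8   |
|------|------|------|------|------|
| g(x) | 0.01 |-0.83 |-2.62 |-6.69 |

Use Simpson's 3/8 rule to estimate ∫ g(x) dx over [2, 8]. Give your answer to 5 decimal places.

-12.77250

h = 2, n = 3.
(3h/8)·[y₀ + 3y₁ + 3y₂ + y₃] = 0.75·(-17.03) = -12.77250.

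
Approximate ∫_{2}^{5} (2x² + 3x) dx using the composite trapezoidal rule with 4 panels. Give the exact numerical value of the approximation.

h = (5 − 2)/4 = 0.75.
Nodes x₀,…,x₄ = 2, 2.75, 3.5, 4.25, 5.
f(x) = 2x² + 3x: f₀=14, f₁=23.375, f₂=35, f₃=48.875, f₄=65.
(h/2)·[f₀ + 2f₁ + 2f₂ + 2f₃ + f₄] = 0.375·(293.5) = 110.0625.

110.0625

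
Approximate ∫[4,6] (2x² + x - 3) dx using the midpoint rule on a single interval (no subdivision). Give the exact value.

104

M = (b−a)·f(5) = 2·(52) = 104.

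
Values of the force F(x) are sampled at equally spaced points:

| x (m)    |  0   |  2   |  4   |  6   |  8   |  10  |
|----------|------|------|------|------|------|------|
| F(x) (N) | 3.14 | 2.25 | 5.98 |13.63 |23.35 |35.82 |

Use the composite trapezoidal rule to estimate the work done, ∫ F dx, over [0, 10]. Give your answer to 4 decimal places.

h = 2, n = 5.
(h/2)·[y₀ + 2y₁ + 2y₂ + 2y₃ + 2y₄ + y₅] = 1·(129.38) = 129.3800.

129.3800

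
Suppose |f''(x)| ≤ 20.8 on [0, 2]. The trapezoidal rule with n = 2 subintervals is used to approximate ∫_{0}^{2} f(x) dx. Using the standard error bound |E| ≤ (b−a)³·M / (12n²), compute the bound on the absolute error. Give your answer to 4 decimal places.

|E| ≤ (2)³·20.8 / (12·2²) = 166.4/48 = 3.4667.

3.4667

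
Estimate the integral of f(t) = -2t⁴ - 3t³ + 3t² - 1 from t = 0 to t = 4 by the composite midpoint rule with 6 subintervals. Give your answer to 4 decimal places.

-529.9424

h = (4 − 0)/6 = 0.666667.
Midpoints m₁,…,m₆ = 0.333333, 1, 1.666667, 2.333333, 3, 3.666667.
f(m₁)=-0.802469, f(m₂)=-3, f(m₃)=-21.987654, f(m₄)=-82.061728, f(m₅)=-217, f(m₆)=-470.061728.
h·[f(m₁) + f(m₂) + f(m₃) + f(m₄) + f(m₅) + f(m₆)] = 0.666667·(-794.913580) = -529.9424.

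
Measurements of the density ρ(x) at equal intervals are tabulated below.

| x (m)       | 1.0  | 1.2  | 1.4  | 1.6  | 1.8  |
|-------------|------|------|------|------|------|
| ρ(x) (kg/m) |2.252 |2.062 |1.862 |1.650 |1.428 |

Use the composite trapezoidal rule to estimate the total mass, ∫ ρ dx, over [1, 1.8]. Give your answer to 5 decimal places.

h = 0.2, n = 4.
(h/2)·[y₀ + 2y₁ + 2y₂ + 2y₃ + y₄] = 0.1·(14.828) = 1.48280.

1.48280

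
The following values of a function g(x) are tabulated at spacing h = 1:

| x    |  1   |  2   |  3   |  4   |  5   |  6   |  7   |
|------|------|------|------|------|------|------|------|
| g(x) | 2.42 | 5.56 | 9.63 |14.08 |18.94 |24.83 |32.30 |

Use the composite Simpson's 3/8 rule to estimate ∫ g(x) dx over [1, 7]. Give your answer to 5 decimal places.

h = 1, n = 6.
(3h/8)·[y₀ + 3y₁ + 3y₂ + 2y₃ + 3y₄ + 3y₅ + y₆] = 0.375·(239.76) = 89.91000.

89.91000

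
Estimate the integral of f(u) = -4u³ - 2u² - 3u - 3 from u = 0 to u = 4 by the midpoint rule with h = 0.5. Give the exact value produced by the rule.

h = (4 − 0)/8 = 0.5.
Midpoints m₁,…,m₈ = 0.25, 0.75, 1.25, 1.75, 2.25, 2.75, 3.25, 3.75.
f(m₁)=-3.9375, f(m₂)=-8.0625, f(m₃)=-17.6875, f(m₄)=-35.8125, f(m₅)=-65.4375, f(m₆)=-109.5625, f(m₇)=-171.1875, f(m₈)=-253.3125.
h·[f(m₁) + f(m₂) + f(m₃) + f(m₄) + f(m₅) + f(m₆) + f(m₇) + f(m₈)] = 0.5·(-665) = -332.5.

-332.5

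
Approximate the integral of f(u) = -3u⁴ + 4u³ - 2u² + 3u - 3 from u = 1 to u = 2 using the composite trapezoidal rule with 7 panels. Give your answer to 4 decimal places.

h = (2 − 1)/7 = 0.142857.
Nodes u₀,…,u₇ = 1, 1.142857, 1.285714, 1.428571, 1.571429, 1.714286, 1.857143, 2.
f(u) = -3u⁴ + 4u³ - 2u² + 3u - 3: f₀=-1, f₁=-1.330696, f₂=-2.145356, f₃=-3.628905, f₄=-5.996252, f₅=-9.492295, f₆=-14.391920, f₇=-21.
(h/2)·[f₀ + 2f₁ + 2f₂ + 2f₃ + 2f₄ + 2f₅ + 2f₆ + f₇] = 0.071429·(-95.970845) = -6.8551.

-6.8551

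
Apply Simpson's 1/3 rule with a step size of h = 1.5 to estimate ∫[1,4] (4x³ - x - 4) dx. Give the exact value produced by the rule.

h = (4 − 1)/2 = 1.5.
Nodes x₀,…,x₂ = 1, 2.5, 4.
f(x) = 4x³ - x - 4: f₀=-1, f₁=56, f₂=248.
(h/3)·[f₀ + 4f₁ + f₂] = 0.5·(471) = 235.5.

235.5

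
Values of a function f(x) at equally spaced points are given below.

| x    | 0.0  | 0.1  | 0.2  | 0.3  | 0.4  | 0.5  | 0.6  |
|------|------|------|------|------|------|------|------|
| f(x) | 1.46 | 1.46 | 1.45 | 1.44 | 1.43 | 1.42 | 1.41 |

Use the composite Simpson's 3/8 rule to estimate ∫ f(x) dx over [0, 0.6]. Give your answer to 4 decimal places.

0.8636

h = 0.1, n = 6.
(3h/8)·[y₀ + 3y₁ + 3y₂ + 2y₃ + 3y₄ + 3y₅ + y₆] = 0.0375·(23.03) = 0.8636.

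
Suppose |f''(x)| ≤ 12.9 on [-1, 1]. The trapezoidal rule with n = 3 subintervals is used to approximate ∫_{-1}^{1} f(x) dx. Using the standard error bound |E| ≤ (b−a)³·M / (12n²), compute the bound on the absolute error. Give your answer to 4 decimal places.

0.9556

|E| ≤ (2)³·12.9 / (12·3²) = 103.2/108 = 0.9556.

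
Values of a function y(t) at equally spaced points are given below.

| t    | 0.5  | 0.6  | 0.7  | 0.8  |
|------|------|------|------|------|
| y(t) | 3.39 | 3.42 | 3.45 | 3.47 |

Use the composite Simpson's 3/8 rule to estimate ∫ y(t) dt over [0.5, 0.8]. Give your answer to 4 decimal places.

h = 0.1, n = 3.
(3h/8)·[y₀ + 3y₁ + 3y₂ + y₃] = 0.0375·(27.47) = 1.0301.

1.0301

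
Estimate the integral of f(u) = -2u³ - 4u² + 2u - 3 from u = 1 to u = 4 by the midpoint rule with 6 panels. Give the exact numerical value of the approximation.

-204.3125

h = (4 − 1)/6 = 0.5.
Midpoints m₁,…,m₆ = 1.25, 1.75, 2.25, 2.75, 3.25, 3.75.
f(m₁)=-10.65625, f(m₂)=-22.46875, f(m₃)=-41.53125, f(m₄)=-69.34375, f(m₅)=-107.40625, f(m₆)=-157.21875.
h·[f(m₁) + f(m₂) + f(m₃) + f(m₄) + f(m₅) + f(m₆)] = 0.5·(-408.625) = -204.3125.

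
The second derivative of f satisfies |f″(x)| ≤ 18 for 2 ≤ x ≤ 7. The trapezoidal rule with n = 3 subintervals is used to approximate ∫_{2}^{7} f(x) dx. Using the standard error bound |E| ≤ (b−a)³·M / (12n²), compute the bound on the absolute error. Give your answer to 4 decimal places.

|E| ≤ (5)³·18 / (12·3²) = 2250/108 = 20.8333.

20.8333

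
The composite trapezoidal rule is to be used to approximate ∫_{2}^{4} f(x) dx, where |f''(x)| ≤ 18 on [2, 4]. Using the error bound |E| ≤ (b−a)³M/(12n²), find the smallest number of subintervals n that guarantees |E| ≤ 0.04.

18

Need 144/(12n²) ≤ 0.04.
n² ≥ 144/(12·0.04) = 300 ⇒ n ≥ 17.3205, so the smallest n is 18.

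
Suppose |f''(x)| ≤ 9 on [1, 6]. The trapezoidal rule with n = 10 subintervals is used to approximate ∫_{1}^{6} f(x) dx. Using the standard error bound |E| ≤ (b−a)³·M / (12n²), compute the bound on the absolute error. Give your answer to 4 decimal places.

|E| ≤ (5)³·9 / (12·10²) = 1125/1200 = 0.9375.

0.9375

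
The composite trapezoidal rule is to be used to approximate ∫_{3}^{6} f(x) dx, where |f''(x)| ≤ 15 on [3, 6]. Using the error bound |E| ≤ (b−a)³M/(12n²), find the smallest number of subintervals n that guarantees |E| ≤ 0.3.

11

Need 405/(12n²) ≤ 0.3.
n² ≥ 405/(12·0.3) = 112.5 ⇒ n ≥ 10.6066, so the smallest n is 11.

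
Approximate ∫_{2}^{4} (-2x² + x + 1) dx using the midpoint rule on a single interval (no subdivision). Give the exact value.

-28

M = (b−a)·f(3) = 2·(-14) = -28.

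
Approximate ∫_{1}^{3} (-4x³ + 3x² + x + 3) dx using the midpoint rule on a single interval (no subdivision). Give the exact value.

-30

M = (b−a)·f(2) = 2·(-15) = -30.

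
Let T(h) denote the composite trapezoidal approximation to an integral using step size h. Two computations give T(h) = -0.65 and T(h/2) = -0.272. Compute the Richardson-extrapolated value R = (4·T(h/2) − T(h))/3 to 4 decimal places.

-0.1460

R = (4·T(h/2) − T(h)) / 3 = (4·(-0.272) − (-0.65))/3 = (-0.438)/3 = -0.1460.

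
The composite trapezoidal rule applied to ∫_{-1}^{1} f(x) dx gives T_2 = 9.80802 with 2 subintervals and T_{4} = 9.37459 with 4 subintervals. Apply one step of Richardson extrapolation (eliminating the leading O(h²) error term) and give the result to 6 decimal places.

9.230113

R = (4·T_{4} − T_2) / 3 = (4·9.37459 − 9.80802)/3 = (27.69034)/3 = 9.230113.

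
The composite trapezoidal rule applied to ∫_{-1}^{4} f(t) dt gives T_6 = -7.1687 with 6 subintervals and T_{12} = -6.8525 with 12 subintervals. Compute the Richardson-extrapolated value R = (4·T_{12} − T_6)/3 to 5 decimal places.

-6.74710

R = (4·T_{12} − T_6) / 3 = (4·(-6.8525) − (-7.1687))/3 = (-20.2413)/3 = -6.74710.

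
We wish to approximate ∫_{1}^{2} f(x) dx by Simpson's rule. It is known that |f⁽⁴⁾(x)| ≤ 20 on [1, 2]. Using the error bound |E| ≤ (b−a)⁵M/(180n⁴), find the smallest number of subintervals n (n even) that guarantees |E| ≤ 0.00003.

8

Need 20/(180n⁴) ≤ 0.00003.
n⁴ ≥ 20/(180·0.00003) = 3703.7 ⇒ n ≥ 7.8012, so the smallest even n is 8. (n must be even for Simpson's rule.)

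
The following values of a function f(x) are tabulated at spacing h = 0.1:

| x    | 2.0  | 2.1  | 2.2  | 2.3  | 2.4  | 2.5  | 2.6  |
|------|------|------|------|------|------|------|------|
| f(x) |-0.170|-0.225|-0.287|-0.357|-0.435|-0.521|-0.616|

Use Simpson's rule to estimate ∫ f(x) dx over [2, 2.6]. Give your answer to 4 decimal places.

-0.2214

h = 0.1, n = 6.
(h/3)·[y₀ + 4y₁ + 2y₂ + 4y₃ + 2y₄ + 4y₅ + y₆] = 0.033333·(-6.642) = -0.2214.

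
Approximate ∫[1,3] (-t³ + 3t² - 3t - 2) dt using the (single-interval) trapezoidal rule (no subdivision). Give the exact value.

T = (b−a)/2 · [f(1) + f(3)] = 1·[(-3) + (-11)] = -14.

-14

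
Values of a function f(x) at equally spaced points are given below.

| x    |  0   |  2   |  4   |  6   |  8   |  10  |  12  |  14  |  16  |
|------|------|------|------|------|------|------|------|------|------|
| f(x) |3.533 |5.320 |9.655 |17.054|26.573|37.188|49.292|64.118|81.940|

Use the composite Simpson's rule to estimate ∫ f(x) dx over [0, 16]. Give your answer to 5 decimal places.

500.82200

h = 2, n = 8.
(h/3)·[y₀ + 4y₁ + 2y₂ + 4y₃ + 2y₄ + 4y₅ + 2y₆ + 4y₇ + y₈] = 0.666667·(751.233) = 500.82200.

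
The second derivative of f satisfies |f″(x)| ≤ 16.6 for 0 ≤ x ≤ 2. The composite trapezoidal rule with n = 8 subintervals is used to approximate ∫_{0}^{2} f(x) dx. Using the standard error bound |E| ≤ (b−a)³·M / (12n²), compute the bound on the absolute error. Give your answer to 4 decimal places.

|E| ≤ (2)³·16.6 / (12·8²) = 132.8/768 = 0.1729.

0.1729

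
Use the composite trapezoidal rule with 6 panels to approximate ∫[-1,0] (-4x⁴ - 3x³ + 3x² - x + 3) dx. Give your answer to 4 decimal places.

h = (0 − (-1))/6 = 0.166667.
Nodes x₀,…,x₆ = -1, -0.833333, -0.666667, -0.5, -0.333333, -0.166667, 0.
f(x) = -4x⁴ - 3x³ + 3x² - x + 3: f₀=6, f₁=5.723765, f₂=5.098765, f₃=4.375, f₄=3.728395, f₅=3.260802, f₆=3.
(h/2)·[f₀ + 2f₁ + 2f₂ + 2f₃ + 2f₄ + 2f₅ + f₆] = 0.083333·(53.373457) = 4.4478.

4.4478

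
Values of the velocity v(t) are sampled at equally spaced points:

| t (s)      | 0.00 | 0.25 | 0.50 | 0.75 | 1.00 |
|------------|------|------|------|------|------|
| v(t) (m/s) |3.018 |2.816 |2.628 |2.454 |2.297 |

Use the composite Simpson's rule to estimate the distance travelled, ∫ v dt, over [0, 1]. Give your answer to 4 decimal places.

2.6376

h = 0.25, n = 4.
(h/3)·[y₀ + 4y₁ + 2y₂ + 4y₃ + y₄] = 0.083333·(31.651) = 2.6376.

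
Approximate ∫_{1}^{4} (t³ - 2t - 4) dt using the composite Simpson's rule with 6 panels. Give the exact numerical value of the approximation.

36.75

h = (4 − 1)/6 = 0.5.
Nodes t₀,…,t₆ = 1, 1.5, 2, 2.5, 3, 3.5, 4.
f(t) = t³ - 2t - 4: f₀=-5, f₁=-3.625, f₂=0, f₃=6.625, f₄=17, f₅=31.875, f₆=52.
(h/3)·[f₀ + 4f₁ + 2f₂ + 4f₃ + 2f₄ + 4f₅ + f₆] = 0.166667·(220.5) = 36.75.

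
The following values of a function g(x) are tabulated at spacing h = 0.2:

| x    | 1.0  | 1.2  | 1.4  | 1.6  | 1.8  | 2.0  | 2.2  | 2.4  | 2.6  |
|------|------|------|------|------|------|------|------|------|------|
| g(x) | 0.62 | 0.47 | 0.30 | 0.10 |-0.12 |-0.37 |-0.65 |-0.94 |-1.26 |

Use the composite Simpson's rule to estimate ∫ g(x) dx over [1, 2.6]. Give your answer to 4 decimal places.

-0.3027

h = 0.2, n = 8.
(h/3)·[y₀ + 4y₁ + 2y₂ + 4y₃ + 2y₄ + 4y₅ + 2y₆ + 4y₇ + y₈] = 0.066667·(-4.54) = -0.3027.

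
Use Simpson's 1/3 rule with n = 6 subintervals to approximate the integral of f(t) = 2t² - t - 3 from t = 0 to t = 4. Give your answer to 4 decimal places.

h = (4 − 0)/6 = 0.666667.
Nodes t₀,…,t₆ = 0, 0.666667, 1.333333, 2, 2.666667, 3.333333, 4.
f(t) = 2t² - t - 3: f₀=-3, f₁=-2.777778, f₂=-0.777778, f₃=3, f₄=8.555556, f₅=15.888889, f₆=25.
(h/3)·[f₀ + 4f₁ + 2f₂ + 4f₃ + 2f₄ + 4f₅ + f₆] = 0.222222·(102) = 22.6667.

22.6667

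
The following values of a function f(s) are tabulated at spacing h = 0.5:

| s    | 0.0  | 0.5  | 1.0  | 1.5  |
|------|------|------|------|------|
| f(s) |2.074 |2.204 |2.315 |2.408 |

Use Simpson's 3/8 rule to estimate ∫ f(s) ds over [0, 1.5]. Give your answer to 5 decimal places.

h = 0.5, n = 3.
(3h/8)·[y₀ + 3y₁ + 3y₂ + y₃] = 0.1875·(18.039) = 3.38231.

3.38231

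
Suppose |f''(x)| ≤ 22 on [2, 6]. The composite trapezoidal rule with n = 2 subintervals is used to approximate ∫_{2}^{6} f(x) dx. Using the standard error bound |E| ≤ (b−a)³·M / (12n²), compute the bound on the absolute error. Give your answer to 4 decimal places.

|E| ≤ (4)³·22 / (12·2²) = 1408/48 = 29.3333.

29.3333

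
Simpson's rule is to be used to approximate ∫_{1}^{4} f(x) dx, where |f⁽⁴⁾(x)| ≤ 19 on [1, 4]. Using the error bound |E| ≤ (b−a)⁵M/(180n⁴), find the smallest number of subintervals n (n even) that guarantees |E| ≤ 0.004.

Need 4617/(180n⁴) ≤ 0.004.
n⁴ ≥ 4617/(180·0.004) = 6412.5 ⇒ n ≥ 8.9486, so the smallest even n is 10. (n must be even for Simpson's rule.)

10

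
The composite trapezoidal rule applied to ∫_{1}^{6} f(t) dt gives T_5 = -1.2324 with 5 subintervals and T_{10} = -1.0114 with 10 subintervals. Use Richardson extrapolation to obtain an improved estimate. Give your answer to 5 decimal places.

R = (4·T_{10} − T_5) / 3 = (4·(-1.0114) − (-1.2324))/3 = (-2.8132)/3 = -0.93773.

-0.93773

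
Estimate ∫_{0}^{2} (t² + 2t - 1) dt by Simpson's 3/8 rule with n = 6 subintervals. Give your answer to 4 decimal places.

4.6667

h = (2 − 0)/6 = 0.333333.
Nodes t₀,…,t₆ = 0, 0.333333, 0.666667, 1, 1.333333, 1.666667, 2.
f(t) = t² + 2t - 1: f₀=-1, f₁=-0.222222, f₂=0.777778, f₃=2, f₄=3.444444, f₅=5.111111, f₆=7.
(3h/8)·[f₀ + 3f₁ + 3f₂ + 2f₃ + 3f₄ + 3f₅ + f₆] = 0.125·(37.333333) = 4.6667.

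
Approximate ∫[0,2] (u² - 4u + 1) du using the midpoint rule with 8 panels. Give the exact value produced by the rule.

h = (2 − 0)/8 = 0.25.
Midpoints m₁,…,m₈ = 0.125, 0.375, 0.625, 0.875, 1.125, 1.375, 1.625, 1.875.
f(m₁)=0.515625, f(m₂)=-0.359375, f(m₃)=-1.109375, f(m₄)=-1.734375, f(m₅)=-2.234375, f(m₆)=-2.609375, f(m₇)=-2.859375, f(m₈)=-2.984375.
h·[f(m₁) + f(m₂) + f(m₃) + f(m₄) + f(m₅) + f(m₆) + f(m₇) + f(m₈)] = 0.25·(-13.375) = -3.34375.

-3.34375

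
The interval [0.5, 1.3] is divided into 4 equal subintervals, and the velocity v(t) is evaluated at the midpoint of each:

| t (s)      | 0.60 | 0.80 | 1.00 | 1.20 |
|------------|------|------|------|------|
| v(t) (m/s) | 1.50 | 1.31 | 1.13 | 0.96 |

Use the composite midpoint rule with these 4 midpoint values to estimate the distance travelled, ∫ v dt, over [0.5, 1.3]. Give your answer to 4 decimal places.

0.9800

h = 0.2, n = 4.
h·[y(m₁) + y(m₂) + y(m₃) + y(m₄)] = 0.2·(4.90) = 0.9800.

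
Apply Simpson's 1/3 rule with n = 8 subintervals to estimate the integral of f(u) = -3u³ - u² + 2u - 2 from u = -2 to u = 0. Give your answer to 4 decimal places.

1.3333

h = (0 − (-2))/8 = 0.25.
Nodes u₀,…,u₈ = -2, -1.75, -1.5, -1.25, -1, -0.75, -0.5, -0.25, 0.
f(u) = -3u³ - u² + 2u - 2: f₀=14, f₁=7.515625, f₂=2.875, f₃=-0.203125, f₄=-2, f₅=-2.796875, f₆=-2.875, f₇=-2.515625, f₈=-2.
(h/3)·[f₀ + 4f₁ + 2f₂ + 4f₃ + 2f₄ + 4f₅ + 2f₆ + 4f₇ + f₈] = 0.083333·(16) = 1.3333.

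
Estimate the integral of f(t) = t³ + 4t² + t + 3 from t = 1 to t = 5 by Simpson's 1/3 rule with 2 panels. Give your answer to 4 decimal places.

345.3333

h = (5 − 1)/2 = 2.
Nodes t₀,…,t₂ = 1, 3, 5.
f(t) = t³ + 4t² + t + 3: f₀=9, f₁=69, f₂=233.
(h/3)·[f₀ + 4f₁ + f₂] = 0.666667·(518) = 345.3333.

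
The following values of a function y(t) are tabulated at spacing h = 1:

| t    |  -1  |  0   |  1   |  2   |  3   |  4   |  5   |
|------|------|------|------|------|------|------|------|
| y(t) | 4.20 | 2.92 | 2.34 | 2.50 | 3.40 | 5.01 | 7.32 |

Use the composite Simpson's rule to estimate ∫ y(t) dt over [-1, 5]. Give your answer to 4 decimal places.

h = 1, n = 6.
(h/3)·[y₀ + 4y₁ + 2y₂ + 4y₃ + 2y₄ + 4y₅ + y₆] = 0.333333·(64.72) = 21.5733.

21.5733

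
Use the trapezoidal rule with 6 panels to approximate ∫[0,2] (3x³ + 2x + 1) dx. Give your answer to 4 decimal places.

18.3333

h = (2 − 0)/6 = 0.333333.
Nodes x₀,…,x₆ = 0, 0.333333, 0.666667, 1, 1.333333, 1.666667, 2.
f(x) = 3x³ + 2x + 1: f₀=1, f₁=1.777778, f₂=3.222222, f₃=6, f₄=10.777778, f₅=18.222222, f₆=29.
(h/2)·[f₀ + 2f₁ + 2f₂ + 2f₃ + 2f₄ + 2f₅ + f₆] = 0.166667·(110) = 18.3333.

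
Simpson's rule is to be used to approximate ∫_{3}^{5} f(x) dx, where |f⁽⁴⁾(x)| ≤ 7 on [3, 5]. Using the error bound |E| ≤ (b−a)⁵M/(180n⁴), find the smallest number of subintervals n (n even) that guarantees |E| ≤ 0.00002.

Need 224/(180n⁴) ≤ 0.00002.
n⁴ ≥ 224/(180·0.00002) = 62222.2 ⇒ n ≥ 15.7938, so the smallest even n is 16. (n must be even for Simpson's rule.)

16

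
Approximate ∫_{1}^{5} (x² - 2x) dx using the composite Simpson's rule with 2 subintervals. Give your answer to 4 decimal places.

17.3333

h = (5 − 1)/2 = 2.
Nodes x₀,…,x₂ = 1, 3, 5.
f(x) = x² - 2x: f₀=-1, f₁=3, f₂=15.
(h/3)·[f₀ + 4f₁ + f₂] = 0.666667·(26) = 17.3333.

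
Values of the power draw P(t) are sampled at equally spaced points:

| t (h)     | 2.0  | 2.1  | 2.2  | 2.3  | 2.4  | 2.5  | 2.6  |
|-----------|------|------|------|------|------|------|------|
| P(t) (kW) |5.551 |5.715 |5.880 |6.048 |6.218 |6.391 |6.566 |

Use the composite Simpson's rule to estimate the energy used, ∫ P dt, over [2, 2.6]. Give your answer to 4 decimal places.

h = 0.1, n = 6.
(h/3)·[y₀ + 4y₁ + 2y₂ + 4y₃ + 2y₄ + 4y₅ + y₆] = 0.033333·(108.929) = 3.6310.

3.6310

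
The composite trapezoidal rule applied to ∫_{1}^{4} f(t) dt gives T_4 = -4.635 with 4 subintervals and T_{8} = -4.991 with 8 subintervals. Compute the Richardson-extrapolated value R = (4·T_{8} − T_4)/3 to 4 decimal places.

R = (4·T_{8} − T_4) / 3 = (4·(-4.991) − (-4.635))/3 = (-15.329)/3 = -5.1097.

-5.1097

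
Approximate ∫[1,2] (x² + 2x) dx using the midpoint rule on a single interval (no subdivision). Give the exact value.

5.25

M = (b−a)·f(1.5) = 1·(5.25) = 5.25.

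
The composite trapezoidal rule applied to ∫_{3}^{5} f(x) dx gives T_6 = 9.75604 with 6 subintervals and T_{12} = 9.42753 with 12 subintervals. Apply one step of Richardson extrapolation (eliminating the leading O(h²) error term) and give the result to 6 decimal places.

R = (4·T_{12} − T_6) / 3 = (4·9.42753 − 9.75604)/3 = (27.95408)/3 = 9.318027.

9.318027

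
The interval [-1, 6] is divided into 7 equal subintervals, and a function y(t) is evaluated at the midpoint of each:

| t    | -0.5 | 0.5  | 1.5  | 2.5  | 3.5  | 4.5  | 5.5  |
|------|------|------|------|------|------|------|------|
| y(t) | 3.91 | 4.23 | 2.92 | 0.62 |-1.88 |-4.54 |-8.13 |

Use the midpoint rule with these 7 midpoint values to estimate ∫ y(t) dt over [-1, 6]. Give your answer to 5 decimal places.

-2.87000

h = 1, n = 7.
h·[y(m₁) + y(m₂) + y(m₃) + y(m₄) + y(m₅) + y(m₆) + y(m₇)] = 1·(-2.87) = -2.87000.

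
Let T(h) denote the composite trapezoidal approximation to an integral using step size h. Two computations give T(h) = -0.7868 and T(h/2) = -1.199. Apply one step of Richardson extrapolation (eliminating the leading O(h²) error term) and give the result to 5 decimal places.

R = (4·T(h/2) − T(h)) / 3 = (4·(-1.199) − (-0.7868))/3 = (-4.0092)/3 = -1.33640.

-1.33640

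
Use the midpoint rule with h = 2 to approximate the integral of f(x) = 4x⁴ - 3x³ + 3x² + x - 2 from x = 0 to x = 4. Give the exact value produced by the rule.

548

h = (4 − 0)/2 = 2.
Midpoints m₁,…,m₂ = 1, 3.
f(m₁)=3, f(m₂)=271.
h·[f(m₁) + f(m₂)] = 2·(274) = 548.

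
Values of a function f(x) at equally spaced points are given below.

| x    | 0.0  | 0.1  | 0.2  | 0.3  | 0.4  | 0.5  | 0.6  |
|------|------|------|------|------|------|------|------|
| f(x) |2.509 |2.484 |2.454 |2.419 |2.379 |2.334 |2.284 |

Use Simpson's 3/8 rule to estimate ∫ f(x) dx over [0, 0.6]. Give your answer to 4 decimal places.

h = 0.1, n = 6.
(3h/8)·[y₀ + 3y₁ + 3y₂ + 2y₃ + 3y₄ + 3y₅ + y₆] = 0.0375·(38.584) = 1.4469.

1.4469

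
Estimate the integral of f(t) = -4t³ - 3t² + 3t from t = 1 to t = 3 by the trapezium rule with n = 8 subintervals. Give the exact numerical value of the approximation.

-94.5625

h = (3 − 1)/8 = 0.25.
Nodes t₀,…,t₈ = 1, 1.25, 1.5, 1.75, 2, 2.25, 2.5, 2.75, 3.
f(t) = -4t³ - 3t² + 3t: f₀=-4, f₁=-8.75, f₂=-15.75, f₃=-25.375, f₄=-38, f₅=-54, f₆=-73.75, f₇=-97.625, f₈=-126.
(h/2)·[f₀ + 2f₁ + 2f₂ + 2f₃ + 2f₄ + 2f₅ + 2f₆ + 2f₇ + f₈] = 0.125·(-756.5) = -94.5625.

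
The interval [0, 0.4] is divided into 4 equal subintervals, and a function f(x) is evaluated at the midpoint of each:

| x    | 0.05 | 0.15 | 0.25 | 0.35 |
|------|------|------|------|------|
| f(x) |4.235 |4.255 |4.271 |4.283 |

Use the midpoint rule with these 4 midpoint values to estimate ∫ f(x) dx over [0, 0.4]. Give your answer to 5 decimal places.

h = 0.1, n = 4.
h·[y(m₁) + y(m₂) + y(m₃) + y(m₄)] = 0.1·(17.044) = 1.70440.

1.70440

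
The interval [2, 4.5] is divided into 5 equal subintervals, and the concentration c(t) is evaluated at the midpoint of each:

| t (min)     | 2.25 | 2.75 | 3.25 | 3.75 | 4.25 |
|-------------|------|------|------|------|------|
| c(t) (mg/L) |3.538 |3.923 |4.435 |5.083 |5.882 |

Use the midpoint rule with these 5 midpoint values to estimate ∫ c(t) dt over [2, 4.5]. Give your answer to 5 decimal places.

11.43050

h = 0.5, n = 5.
h·[y(m₁) + y(m₂) + y(m₃) + y(m₄) + y(m₅)] = 0.5·(22.861) = 11.43050.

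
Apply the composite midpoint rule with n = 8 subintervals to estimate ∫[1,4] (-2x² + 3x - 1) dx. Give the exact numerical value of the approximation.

h = (4 − 1)/8 = 0.375.
Midpoints m₁,…,m₈ = 1.1875, 1.5625, 1.9375, 2.3125, 2.6875, 3.0625, 3.4375, 3.8125.
f(m₁)=-0.2578125, f(m₂)=-1.1953125, f(m₃)=-2.6953125, f(m₄)=-4.7578125, f(m₅)=-7.3828125, f(m₆)=-10.5703125, f(m₇)=-14.3203125, f(m₈)=-18.6328125.
h·[f(m₁) + f(m₂) + f(m₃) + f(m₄) + f(m₅) + f(m₆) + f(m₇) + f(m₈)] = 0.375·(-59.8125) = -22.4296875.

-22.4296875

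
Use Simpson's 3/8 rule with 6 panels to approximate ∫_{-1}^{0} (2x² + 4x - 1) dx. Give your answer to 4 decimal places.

-2.3333

h = (0 − (-1))/6 = 0.166667.
Nodes x₀,…,x₆ = -1, -0.833333, -0.666667, -0.5, -0.333333, -0.166667, 0.
f(x) = 2x² + 4x - 1: f₀=-3, f₁=-2.944444, f₂=-2.777778, f₃=-2.5, f₄=-2.111111, f₅=-1.611111, f₆=-1.
(3h/8)·[f₀ + 3f₁ + 3f₂ + 2f₃ + 3f₄ + 3f₅ + f₆] = 0.0625·(-37.333333) = -2.3333.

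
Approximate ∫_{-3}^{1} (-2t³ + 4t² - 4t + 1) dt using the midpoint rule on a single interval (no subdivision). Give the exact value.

M = (b−a)·f(-1) = 4·(11) = 44.

44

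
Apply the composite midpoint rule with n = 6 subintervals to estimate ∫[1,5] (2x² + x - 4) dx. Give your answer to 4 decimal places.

78.3704

h = (5 − 1)/6 = 0.666667.
Midpoints m₁,…,m₆ = 1.333333, 2, 2.666667, 3.333333, 4, 4.666667.
f(m₁)=0.888889, f(m₂)=6, f(m₃)=12.888889, f(m₄)=21.555556, f(m₅)=32, f(m₆)=44.222222.
h·[f(m₁) + f(m₂) + f(m₃) + f(m₄) + f(m₅) + f(m₆)] = 0.666667·(117.555556) = 78.3704.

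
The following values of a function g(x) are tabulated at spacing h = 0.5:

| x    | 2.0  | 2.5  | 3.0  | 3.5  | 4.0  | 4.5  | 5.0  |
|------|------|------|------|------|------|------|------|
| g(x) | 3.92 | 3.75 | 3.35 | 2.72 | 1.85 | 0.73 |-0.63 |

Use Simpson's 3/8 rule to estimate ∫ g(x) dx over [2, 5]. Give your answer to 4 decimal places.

7.0819

h = 0.5, n = 6.
(3h/8)·[y₀ + 3y₁ + 3y₂ + 2y₃ + 3y₄ + 3y₅ + y₆] = 0.1875·(37.77) = 7.0819.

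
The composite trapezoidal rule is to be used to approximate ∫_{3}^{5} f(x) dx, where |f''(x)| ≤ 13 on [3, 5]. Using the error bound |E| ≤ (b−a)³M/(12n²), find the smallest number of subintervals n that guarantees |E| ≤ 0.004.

47

Need 104/(12n²) ≤ 0.004.
n² ≥ 104/(12·0.004) = 2166.67 ⇒ n ≥ 46.5475, so the smallest n is 47.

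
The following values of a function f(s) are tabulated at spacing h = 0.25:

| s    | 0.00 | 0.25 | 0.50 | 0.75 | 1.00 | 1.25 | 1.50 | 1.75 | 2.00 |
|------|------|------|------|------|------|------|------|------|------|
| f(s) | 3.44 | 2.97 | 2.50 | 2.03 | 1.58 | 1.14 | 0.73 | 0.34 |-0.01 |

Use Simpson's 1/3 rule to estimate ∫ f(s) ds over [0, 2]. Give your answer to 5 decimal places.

3.24750

h = 0.25, n = 8.
(h/3)·[y₀ + 4y₁ + 2y₂ + 4y₃ + 2y₄ + 4y₅ + 2y₆ + 4y₇ + y₈] = 0.083333·(38.97) = 3.24750.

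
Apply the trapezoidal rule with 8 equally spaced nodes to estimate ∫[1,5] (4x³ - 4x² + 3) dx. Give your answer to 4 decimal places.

477.6327

h = (5 − 1)/7 = 0.571429.
Nodes x₀,…,x₇ = 1, 1.571429, 2.142857, 2.714286, 3.285714, 3.857143, 4.428571, 5.
f(x) = 4x³ - 4x² + 3: f₀=3, f₁=8.644315, f₂=23.991254, f₃=53.518950, f₄=101.705539, f₅=173.029155, f₆=271.967930, f₇=403.
(h/2)·[f₀ + 2f₁ + 2f₂ + 2f₃ + 2f₄ + 2f₅ + 2f₆ + f₇] = 0.285714·(1671.714286) = 477.6327.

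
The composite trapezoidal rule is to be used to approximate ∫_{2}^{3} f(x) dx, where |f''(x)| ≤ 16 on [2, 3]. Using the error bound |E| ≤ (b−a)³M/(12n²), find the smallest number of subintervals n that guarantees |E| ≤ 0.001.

37

Need 16/(12n²) ≤ 0.001.
n² ≥ 16/(12·0.001) = 1333.33 ⇒ n ≥ 36.5148, so the smallest n is 37.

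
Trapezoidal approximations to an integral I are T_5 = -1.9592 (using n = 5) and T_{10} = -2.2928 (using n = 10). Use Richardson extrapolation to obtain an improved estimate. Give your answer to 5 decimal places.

-2.40400

R = (4·T_{10} − T_5) / 3 = (4·(-2.2928) − (-1.9592))/3 = (-7.2120)/3 = -2.40400.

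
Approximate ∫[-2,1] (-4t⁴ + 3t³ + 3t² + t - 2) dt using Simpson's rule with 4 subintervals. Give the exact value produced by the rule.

h = (1 − (-2))/4 = 0.75.
Nodes t₀,…,t₄ = -2, -1.25, -0.5, 0.25, 1.
f(t) = -4t⁴ + 3t³ + 3t² + t - 2: f₀=-80, f₁=-14.1875, f₂=-2.375, f₃=-1.53125, f₄=1.
(h/3)·[f₀ + 4f₁ + 2f₂ + 4f₃ + f₄] = 0.25·(-146.625) = -36.65625.

-36.65625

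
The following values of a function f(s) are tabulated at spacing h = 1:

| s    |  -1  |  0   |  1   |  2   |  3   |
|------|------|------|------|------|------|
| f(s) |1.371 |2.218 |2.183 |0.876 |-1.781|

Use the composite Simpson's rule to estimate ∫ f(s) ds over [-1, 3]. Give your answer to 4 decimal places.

5.4440

h = 1, n = 4.
(h/3)·[y₀ + 4y₁ + 2y₂ + 4y₃ + y₄] = 0.333333·(16.332) = 5.4440.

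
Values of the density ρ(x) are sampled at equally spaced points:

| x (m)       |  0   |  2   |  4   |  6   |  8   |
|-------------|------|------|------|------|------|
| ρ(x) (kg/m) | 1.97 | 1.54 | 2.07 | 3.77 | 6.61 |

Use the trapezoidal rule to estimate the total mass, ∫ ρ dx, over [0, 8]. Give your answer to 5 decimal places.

23.34000

h = 2, n = 4.
(h/2)·[y₀ + 2y₁ + 2y₂ + 2y₃ + y₄] = 1·(23.34) = 23.34000.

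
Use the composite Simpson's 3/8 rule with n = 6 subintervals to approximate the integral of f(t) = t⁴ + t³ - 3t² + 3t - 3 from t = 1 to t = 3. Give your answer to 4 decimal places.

h = (3 − 1)/6 = 0.333333.
Nodes t₀,…,t₆ = 1, 1.333333, 1.666667, 2, 2.333333, 2.666667, 3.
f(t) = t⁴ + t³ - 3t² + 3t - 3: f₀=-1, f₁=1.197531, f₂=6.012346, f₃=15, f₄=30.012346, f₅=53.197531, f₆=87.
(3h/8)·[f₀ + 3f₁ + 3f₂ + 2f₃ + 3f₄ + 3f₅ + f₆] = 0.125·(387.259259) = 48.4074.

48.4074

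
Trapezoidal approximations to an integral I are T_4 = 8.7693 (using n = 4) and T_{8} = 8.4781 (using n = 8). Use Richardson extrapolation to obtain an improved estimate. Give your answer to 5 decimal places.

8.38103

R = (4·T_{8} − T_4) / 3 = (4·8.4781 − 8.7693)/3 = (25.1431)/3 = 8.38103.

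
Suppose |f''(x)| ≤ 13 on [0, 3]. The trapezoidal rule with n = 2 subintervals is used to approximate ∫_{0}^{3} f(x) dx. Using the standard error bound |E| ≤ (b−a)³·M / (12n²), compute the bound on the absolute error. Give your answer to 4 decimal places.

7.3125

|E| ≤ (3)³·13 / (12·2²) = 351/48 = 7.3125.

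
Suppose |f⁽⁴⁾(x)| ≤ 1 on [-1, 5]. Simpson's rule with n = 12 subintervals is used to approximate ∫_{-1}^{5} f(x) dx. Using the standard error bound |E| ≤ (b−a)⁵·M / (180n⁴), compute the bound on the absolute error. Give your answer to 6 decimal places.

|E| ≤ (6)⁵·1 / (180·12⁴) = 7776/3732480 = 0.002083.

0.002083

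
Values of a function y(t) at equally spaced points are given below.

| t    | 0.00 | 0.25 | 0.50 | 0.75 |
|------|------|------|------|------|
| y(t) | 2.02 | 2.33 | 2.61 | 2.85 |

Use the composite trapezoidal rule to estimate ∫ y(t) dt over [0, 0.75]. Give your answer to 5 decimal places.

1.84375

h = 0.25, n = 3.
(h/2)·[y₀ + 2y₁ + 2y₂ + y₃] = 0.125·(14.75) = 1.84375.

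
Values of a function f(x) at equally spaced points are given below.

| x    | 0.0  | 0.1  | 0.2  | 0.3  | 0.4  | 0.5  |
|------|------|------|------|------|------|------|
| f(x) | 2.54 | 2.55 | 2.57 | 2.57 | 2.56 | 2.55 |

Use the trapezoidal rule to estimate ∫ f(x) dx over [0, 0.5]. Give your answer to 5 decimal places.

1.27950

h = 0.1, n = 5.
(h/2)·[y₀ + 2y₁ + 2y₂ + 2y₃ + 2y₄ + y₅] = 0.05·(25.59) = 1.27950.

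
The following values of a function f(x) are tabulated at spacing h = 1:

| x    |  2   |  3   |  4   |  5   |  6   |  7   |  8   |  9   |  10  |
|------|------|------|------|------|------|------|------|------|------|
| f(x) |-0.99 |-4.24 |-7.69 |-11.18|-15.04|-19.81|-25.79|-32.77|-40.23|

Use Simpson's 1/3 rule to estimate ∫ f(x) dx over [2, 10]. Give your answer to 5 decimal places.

h = 1, n = 8.
(h/3)·[y₀ + 4y₁ + 2y₂ + 4y₃ + 2y₄ + 4y₅ + 2y₆ + 4y₇ + y₈] = 0.333333·(-410.26) = -136.75333.

-136.75333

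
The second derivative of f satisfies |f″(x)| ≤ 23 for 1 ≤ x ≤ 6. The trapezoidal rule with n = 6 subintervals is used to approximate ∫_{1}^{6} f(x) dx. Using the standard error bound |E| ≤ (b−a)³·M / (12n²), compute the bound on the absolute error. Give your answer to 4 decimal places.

|E| ≤ (5)³·23 / (12·6²) = 2875/432 = 6.6551.

6.6551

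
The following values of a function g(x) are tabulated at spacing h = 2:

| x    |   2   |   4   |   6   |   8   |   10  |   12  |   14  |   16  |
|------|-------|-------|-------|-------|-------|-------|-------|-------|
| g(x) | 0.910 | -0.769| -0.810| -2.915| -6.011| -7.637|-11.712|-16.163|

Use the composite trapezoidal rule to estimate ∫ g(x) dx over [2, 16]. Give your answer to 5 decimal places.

h = 2, n = 7.
(h/2)·[y₀ + 2y₁ + 2y₂ + 2y₃ + 2y₄ + 2y₅ + 2y₆ + y₇] = 1·(-74.961) = -74.96100.

-74.96100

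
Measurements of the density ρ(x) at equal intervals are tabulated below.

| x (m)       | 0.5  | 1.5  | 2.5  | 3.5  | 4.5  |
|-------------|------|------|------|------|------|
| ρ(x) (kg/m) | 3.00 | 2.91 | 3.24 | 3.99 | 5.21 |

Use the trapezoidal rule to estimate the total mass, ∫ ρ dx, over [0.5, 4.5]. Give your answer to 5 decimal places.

h = 1, n = 4.
(h/2)·[y₀ + 2y₁ + 2y₂ + 2y₃ + y₄] = 0.5·(28.49) = 14.24500.

14.24500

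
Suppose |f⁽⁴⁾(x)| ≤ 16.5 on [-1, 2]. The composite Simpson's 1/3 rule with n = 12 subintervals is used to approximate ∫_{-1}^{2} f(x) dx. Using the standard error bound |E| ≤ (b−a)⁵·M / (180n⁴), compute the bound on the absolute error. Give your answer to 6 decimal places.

|E| ≤ (3)⁵·16.5 / (180·12⁴) = 4009.5/3732480 = 0.001074.

0.001074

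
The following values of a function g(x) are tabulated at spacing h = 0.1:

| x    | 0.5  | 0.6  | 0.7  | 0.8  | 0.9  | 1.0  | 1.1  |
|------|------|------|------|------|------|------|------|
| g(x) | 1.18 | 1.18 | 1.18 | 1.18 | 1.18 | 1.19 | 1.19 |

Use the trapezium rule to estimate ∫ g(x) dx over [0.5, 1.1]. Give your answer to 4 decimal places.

0.7095

h = 0.1, n = 6.
(h/2)·[y₀ + 2y₁ + 2y₂ + 2y₃ + 2y₄ + 2y₅ + y₆] = 0.05·(14.19) = 0.7095.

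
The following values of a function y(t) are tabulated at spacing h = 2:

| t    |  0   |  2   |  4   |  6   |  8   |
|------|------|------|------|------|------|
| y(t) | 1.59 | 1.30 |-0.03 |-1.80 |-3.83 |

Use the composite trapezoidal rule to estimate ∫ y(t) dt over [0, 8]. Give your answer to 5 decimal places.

-3.30000

h = 2, n = 4.
(h/2)·[y₀ + 2y₁ + 2y₂ + 2y₃ + y₄] = 1·(-3.30) = -3.30000.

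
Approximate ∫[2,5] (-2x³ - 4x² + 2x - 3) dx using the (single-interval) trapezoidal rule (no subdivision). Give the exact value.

-561

T = (b−a)/2 · [f(2) + f(5)] = 1.5·[(-31) + (-343)] = -561.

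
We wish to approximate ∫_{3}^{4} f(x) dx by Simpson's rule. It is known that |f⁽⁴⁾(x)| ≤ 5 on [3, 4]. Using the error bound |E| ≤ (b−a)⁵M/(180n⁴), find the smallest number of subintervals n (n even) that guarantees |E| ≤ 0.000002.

12

Need 5/(180n⁴) ≤ 0.000002.
n⁴ ≥ 5/(180·0.000002) = 13888.9 ⇒ n ≥ 10.8559, so the smallest even n is 12. (n must be even for Simpson's rule.)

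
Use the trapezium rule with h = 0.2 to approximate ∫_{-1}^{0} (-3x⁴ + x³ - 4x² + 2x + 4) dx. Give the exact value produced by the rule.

0.74016

h = (0 − (-1))/5 = 0.2.
Nodes x₀,…,x₅ = -1, -0.8, -0.6, -0.4, -0.2, 0.
f(x) = -3x⁴ + x³ - 4x² + 2x + 4: f₀=-6, f₁=-1.9008, f₂=0.7552, f₃=2.4192, f₄=3.4272, f₅=4.
(h/2)·[f₀ + 2f₁ + 2f₂ + 2f₃ + 2f₄ + f₅] = 0.1·(7.4016) = 0.74016.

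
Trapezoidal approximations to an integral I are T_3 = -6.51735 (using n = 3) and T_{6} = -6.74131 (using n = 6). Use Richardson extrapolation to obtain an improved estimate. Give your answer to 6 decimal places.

R = (4·T_{6} − T_3) / 3 = (4·(-6.74131) − (-6.51735))/3 = (-20.44789)/3 = -6.815963.

-6.815963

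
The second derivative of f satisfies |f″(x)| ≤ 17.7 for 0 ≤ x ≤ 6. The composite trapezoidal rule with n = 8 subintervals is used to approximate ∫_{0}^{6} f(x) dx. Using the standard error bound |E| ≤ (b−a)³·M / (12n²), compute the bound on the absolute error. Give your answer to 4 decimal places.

|E| ≤ (6)³·17.7 / (12·8²) = 3823.2/768 = 4.9781.

4.9781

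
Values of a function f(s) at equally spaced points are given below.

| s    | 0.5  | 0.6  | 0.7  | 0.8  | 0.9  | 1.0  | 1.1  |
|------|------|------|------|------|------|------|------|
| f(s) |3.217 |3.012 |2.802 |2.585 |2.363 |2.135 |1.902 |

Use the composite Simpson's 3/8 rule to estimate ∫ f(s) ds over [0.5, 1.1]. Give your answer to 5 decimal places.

1.54594

h = 0.1, n = 6.
(3h/8)·[y₀ + 3y₁ + 3y₂ + 2y₃ + 3y₄ + 3y₅ + y₆] = 0.0375·(41.225) = 1.54594.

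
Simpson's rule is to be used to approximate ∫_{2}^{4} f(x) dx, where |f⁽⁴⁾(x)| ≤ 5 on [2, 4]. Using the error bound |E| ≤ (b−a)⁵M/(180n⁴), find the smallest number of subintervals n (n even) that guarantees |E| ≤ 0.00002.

Need 160/(180n⁴) ≤ 0.00002.
n⁴ ≥ 160/(180·0.00002) = 44444.4 ⇒ n ≥ 14.5196, so the smallest even n is 16. (n must be even for Simpson's rule.)

16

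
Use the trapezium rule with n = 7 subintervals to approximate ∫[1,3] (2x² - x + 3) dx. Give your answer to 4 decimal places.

h = (3 − 1)/7 = 0.285714.
Nodes x₀,…,x₇ = 1, 1.285714, 1.571429, 1.857143, 2.142857, 2.428571, 2.714286, 3.
f(x) = 2x² - x + 3: f₀=4, f₁=5.020408, f₂=6.367347, f₃=8.040816, f₄=10.040816, f₅=12.367347, f₆=15.020408, f₇=18.
(h/2)·[f₀ + 2f₁ + 2f₂ + 2f₃ + 2f₄ + 2f₅ + 2f₆ + f₇] = 0.142857·(135.714286) = 19.3878.

19.3878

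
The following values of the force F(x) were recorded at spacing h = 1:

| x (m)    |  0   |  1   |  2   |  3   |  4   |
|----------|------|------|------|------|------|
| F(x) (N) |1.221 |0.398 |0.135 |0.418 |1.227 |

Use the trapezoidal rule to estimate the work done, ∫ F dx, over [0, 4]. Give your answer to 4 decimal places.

2.1750

h = 1, n = 4.
(h/2)·[y₀ + 2y₁ + 2y₂ + 2y₃ + y₄] = 0.5·(4.350) = 2.1750.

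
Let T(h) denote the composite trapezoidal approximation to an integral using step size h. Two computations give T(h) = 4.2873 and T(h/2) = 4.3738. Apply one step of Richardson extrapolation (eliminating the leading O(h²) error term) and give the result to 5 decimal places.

R = (4·T(h/2) − T(h)) / 3 = (4·4.3738 − 4.2873)/3 = (13.2079)/3 = 4.40263.

4.40263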